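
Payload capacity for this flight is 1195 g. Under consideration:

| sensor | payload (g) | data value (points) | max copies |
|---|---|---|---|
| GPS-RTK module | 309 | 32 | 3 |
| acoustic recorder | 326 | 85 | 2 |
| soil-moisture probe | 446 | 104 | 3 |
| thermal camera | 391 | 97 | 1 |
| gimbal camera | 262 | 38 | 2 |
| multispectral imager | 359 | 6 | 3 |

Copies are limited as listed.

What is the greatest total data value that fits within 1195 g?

Density check — acoustic recorder 0.26, thermal camera 0.25, soil-moisture probe 0.23, gimbal camera 0.15 are the best per g.
Filling by ratio: 2×acoustic recorder + thermal camera for 267, with 152 g left unused.
Replace acoustic recorder with soil-moisture probe: the trade gains 19 net, giving 286 at 1163 g.

286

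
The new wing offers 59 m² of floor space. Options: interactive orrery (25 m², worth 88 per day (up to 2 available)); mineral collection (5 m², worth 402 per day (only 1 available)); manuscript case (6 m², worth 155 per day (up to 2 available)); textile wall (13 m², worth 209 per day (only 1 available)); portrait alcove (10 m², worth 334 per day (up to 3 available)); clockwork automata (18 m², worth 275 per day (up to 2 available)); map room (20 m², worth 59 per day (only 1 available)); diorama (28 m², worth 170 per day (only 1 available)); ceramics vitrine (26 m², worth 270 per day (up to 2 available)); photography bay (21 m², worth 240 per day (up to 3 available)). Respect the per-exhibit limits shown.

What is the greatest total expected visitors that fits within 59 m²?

A density-first pass picks mineral collection + 2×manuscript case + 3×portrait alcove — 1714 at 47 m².
Replace manuscript case with clockwork automata: the trade gains 120 net, giving 1834 at 59 m².

1834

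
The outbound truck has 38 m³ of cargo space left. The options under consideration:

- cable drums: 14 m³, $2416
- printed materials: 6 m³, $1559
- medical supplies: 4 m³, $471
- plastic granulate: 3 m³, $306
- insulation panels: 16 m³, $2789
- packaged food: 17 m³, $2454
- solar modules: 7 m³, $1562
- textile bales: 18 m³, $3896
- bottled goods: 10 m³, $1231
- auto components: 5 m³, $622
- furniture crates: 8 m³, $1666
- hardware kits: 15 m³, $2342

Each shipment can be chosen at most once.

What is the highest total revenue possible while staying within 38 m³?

By revenue per m³: printed materials 259.83, solar modules 223.14, textile bales 216.44 lead.
The ratio heuristic lands on printed materials + solar modules + textile bales + auto components (7639) but leaves 2 m³ idle.
Dropping solar modules and auto components frees 12 m³; slotting in cable drums (14 m³) lifts the total to 7871 at 38 m³.
Every other selection either busts 38 m³ or fails to beat 7871.

7871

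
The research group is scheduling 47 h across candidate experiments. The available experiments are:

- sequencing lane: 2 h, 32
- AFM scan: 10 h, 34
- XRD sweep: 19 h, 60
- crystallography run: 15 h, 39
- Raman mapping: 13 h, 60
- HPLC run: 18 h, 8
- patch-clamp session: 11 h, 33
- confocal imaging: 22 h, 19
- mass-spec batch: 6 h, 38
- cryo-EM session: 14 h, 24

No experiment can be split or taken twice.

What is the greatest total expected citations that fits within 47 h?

203

The ratio heuristic lands on sequencing lane + AFM scan + Raman mapping + patch-clamp session + mass-spec batch (197) but leaves 5 h idle.
Replace patch-clamp session with crystallography run: the trade gains 6 net, giving 203 at 46 h.
An exhaustive check of the 1024 subsets confirms 203.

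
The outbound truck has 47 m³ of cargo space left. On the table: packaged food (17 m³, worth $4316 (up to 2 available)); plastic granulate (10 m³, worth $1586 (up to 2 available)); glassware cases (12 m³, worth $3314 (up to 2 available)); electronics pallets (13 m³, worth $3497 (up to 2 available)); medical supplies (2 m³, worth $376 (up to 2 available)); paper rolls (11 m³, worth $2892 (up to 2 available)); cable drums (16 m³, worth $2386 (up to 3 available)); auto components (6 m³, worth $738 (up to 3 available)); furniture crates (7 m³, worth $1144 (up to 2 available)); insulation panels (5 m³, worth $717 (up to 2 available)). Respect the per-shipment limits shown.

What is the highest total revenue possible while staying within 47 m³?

12595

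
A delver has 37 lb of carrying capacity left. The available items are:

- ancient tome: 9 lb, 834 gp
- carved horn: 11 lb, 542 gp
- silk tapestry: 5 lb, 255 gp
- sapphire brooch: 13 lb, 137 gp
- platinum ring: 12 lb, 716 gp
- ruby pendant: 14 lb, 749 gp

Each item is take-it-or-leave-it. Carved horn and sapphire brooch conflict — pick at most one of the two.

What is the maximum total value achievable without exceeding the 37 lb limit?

Taking the top-ratio items first gives ancient tome + platinum ring + ruby pendant for 2299 (35 lb).
Dropping ruby pendant frees 14 lb; slotting in carved horn + silk tapestry (16 lb) lifts the total to 2347 at 37 lb.
Next best is ancient tome + platinum ring + ruby pendant at 2299 (35 lb) — short by 48.

2347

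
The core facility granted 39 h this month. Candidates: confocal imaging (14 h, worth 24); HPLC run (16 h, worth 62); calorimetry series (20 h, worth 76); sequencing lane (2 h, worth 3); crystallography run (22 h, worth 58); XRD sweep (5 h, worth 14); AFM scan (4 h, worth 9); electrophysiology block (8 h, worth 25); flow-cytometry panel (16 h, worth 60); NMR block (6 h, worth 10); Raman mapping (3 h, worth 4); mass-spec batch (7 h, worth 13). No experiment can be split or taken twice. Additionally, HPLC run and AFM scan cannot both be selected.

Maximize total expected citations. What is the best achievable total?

142

Density check — HPLC run 3.88, calorimetry series 3.80, flow-cytometry panel 3.75, electrophysiology block 3.12 are the best per h.
Filling by ratio: HPLC run + calorimetry series + sequencing lane for 141, with 1 h left unused.
Replace sequencing lane with Raman mapping: the trade gains 1 net, giving 142 at 39 h.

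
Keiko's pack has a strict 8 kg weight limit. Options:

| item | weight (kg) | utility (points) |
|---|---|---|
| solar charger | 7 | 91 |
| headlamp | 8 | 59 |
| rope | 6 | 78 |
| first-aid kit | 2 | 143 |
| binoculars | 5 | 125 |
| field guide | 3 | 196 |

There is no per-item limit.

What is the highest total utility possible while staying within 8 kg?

572

Ranking by ratio (utility/kg): first-aid kit 71.50, field guide 65.33, binoculars 25.00.
4×first-aid kit uses 8 of the 8 kg and totals 572.
That's the maximum — no swap from here does better than 572.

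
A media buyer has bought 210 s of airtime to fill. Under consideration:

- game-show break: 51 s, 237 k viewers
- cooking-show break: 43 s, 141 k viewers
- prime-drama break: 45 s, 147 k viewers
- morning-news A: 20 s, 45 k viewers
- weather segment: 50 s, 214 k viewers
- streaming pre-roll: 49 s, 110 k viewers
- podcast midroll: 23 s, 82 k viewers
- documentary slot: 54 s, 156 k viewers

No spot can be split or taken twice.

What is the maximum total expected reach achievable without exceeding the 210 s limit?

784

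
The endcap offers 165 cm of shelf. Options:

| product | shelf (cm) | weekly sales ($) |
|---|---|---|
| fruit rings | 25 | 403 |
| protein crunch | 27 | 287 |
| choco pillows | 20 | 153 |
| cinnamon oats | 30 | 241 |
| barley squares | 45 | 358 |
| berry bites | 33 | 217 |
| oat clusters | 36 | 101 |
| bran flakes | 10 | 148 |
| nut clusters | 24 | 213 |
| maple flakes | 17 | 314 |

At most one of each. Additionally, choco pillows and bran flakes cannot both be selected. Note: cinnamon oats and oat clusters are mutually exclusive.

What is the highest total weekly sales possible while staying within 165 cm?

1756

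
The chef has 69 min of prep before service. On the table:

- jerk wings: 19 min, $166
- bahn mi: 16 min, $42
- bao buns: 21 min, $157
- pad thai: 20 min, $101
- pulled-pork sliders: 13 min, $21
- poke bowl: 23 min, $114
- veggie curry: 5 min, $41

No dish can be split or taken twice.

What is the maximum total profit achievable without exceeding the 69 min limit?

Ranking by ratio (profit/min): jerk wings 8.74, veggie curry 8.20, bao buns 7.48, pad thai 5.05.
The ratio heuristic lands on jerk wings + bao buns + pad thai + veggie curry (465) but leaves 4 min idle.
Replace pad thai with poke bowl: the trade gains 13 net, giving 478 at 68 min.
That's the maximum — no swap from here does better than 478.

478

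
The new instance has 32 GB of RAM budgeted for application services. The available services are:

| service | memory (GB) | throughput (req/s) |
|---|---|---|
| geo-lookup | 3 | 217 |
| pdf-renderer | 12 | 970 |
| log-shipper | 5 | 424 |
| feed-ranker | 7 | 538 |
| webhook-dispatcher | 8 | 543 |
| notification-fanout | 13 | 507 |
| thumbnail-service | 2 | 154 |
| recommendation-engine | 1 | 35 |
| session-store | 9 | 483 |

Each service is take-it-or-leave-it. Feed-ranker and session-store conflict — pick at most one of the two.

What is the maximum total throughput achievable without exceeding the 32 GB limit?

2475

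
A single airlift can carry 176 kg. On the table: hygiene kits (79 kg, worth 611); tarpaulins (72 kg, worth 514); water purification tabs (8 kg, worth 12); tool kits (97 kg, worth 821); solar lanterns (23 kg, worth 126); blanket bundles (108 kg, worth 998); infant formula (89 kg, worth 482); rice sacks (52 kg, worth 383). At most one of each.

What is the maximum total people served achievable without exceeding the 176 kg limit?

Taking the top-ratio supplies first gives water purification tabs + blanket bundles + rice sacks for 1393 (168 kg).
Using the slack differently, hygiene kits + tool kits comes to 1432 at 176 kg.

1432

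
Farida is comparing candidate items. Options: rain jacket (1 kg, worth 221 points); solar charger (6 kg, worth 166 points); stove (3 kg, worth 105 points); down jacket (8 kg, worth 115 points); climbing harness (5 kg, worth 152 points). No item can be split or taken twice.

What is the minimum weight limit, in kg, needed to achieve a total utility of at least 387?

7

Minimise kg subject to total utility ≥ 387.
rain jacket + solar charger: 387 utility at 7 kg.
Below 7 kg the best achievable stays under 387.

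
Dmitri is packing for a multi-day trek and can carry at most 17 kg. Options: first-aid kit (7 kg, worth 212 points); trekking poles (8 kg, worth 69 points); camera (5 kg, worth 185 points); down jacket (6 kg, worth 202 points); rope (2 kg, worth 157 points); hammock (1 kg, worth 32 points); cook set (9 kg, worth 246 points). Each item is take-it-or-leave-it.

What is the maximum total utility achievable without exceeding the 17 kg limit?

620

A density-first pass picks camera + down jacket + rope + hammock — 576 at 14 kg.
The 6 kg tied up in down jacket is better spent on cook set — total rises to 620 (17 kg).
The closest alternative, down jacket + rope + cook set, reaches only 605.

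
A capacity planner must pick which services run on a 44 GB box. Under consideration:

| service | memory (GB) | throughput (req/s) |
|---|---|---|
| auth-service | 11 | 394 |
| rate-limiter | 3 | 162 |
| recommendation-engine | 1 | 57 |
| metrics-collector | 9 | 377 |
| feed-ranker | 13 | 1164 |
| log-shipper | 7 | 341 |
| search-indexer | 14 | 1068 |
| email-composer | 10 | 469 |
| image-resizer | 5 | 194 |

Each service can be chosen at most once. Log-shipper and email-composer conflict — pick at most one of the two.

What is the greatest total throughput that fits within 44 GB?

Taking the top-ratio services first gives rate-limiter + recommendation-engine + feed-ranker + log-shipper + search-indexer + image-resizer for 2986 (43 GB).
The 8 GB tied up in rate-limiter and image-resizer is better spent on metrics-collector — total rises to 3007 (44 GB).
Runner-up rate-limiter + recommendation-engine + feed-ranker + log-shipper + search-indexer + image-resizer tops out at 2986.

3007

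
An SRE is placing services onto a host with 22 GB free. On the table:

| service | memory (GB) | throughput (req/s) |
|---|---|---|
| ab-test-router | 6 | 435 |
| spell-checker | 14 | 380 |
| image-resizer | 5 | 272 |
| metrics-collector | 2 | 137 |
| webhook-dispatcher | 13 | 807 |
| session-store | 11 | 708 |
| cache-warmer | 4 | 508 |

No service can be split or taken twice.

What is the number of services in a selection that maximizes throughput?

The maximum throughput within 22 GB is 1651.
ab-test-router + session-store + cache-warmer hits 1651 at 21 GB.
Any selection reaching 1651 contains exactly 3 services.

3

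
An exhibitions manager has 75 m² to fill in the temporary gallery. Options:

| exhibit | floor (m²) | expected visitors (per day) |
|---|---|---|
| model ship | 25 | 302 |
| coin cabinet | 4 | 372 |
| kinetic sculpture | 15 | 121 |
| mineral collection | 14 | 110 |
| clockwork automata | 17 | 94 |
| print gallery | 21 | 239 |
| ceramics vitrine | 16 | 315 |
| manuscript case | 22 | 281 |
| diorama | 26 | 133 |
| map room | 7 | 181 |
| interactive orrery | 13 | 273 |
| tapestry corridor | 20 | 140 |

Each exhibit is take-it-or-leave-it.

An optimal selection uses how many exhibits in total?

6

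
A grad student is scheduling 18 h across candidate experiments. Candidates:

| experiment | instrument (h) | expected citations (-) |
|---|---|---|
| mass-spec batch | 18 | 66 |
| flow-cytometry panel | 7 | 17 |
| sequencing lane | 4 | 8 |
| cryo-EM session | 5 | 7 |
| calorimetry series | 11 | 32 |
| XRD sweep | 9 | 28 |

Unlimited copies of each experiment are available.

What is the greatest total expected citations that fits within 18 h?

66

Taking mass-spec batch: 18 h used, 66 in expected citations.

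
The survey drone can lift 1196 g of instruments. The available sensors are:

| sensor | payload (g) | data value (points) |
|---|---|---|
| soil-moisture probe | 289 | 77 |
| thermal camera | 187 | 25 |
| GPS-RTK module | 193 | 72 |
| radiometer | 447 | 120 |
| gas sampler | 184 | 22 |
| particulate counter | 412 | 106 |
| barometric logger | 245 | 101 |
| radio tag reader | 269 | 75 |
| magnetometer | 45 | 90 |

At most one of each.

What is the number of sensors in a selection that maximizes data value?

Optimal total is 446.
One optimal bundle: soil-moisture probe + GPS-RTK module + particulate counter + barometric logger + magnetometer (1184 g).
Every optimal selection uses 5 sensors.

5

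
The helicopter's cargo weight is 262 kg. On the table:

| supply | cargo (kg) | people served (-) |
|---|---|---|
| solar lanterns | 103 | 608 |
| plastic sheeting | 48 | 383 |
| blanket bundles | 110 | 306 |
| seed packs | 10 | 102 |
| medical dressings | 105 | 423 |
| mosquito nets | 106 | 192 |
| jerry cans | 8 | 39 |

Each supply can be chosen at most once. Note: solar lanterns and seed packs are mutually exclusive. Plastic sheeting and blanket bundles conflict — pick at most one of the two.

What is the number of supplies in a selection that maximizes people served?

3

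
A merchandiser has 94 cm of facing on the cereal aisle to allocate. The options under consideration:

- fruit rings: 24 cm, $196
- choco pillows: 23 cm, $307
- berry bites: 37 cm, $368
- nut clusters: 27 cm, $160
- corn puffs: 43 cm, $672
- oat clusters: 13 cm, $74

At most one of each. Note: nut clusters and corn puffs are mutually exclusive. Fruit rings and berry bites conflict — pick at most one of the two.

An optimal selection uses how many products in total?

Best achievable weekly sales is 1175.
fruit rings + choco pillows + corn puffs hits 1175 at 90 cm.
Every optimal selection uses 3 products.

3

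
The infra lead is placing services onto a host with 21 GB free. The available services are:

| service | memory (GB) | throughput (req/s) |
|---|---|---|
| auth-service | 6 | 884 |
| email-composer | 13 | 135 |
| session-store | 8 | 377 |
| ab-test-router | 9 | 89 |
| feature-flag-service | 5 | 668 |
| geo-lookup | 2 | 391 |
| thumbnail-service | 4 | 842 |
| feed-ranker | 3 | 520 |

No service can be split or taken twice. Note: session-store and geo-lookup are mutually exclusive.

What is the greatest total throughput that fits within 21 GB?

Best packing: auth-service + feature-flag-service + geo-lookup + thumbnail-service + feed-ranker — 20 GB, 3305 total.
Runner-up auth-service + feature-flag-service + thumbnail-service + feed-ranker tops out at 2914.

3305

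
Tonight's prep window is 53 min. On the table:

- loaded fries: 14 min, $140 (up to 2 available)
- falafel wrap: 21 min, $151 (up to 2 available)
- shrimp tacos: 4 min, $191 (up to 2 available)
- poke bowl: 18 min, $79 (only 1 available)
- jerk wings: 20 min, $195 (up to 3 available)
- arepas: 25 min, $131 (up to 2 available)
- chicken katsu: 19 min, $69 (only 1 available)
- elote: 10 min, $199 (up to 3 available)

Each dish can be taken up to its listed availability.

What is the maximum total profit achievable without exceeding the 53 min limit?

Best packing: loaded fries + 2×shrimp tacos + 3×elote — 52 min, 1119 total.
No other feasible combination exceeds 1119.

1119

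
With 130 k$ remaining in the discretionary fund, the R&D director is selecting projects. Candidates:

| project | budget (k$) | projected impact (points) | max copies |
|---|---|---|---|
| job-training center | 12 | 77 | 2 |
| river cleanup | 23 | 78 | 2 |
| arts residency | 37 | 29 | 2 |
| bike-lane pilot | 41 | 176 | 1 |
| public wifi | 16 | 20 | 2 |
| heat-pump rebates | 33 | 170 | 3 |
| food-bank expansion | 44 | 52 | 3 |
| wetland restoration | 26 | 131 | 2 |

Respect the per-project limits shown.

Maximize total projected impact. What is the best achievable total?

679

A density-first pass picks 2×job-training center + 3×heat-pump rebates — 664 at 123 k$.
The 45 k$ tied up in job-training center and heat-pump rebates is better spent on 2×wetland restoration — total rises to 679 (130 k$).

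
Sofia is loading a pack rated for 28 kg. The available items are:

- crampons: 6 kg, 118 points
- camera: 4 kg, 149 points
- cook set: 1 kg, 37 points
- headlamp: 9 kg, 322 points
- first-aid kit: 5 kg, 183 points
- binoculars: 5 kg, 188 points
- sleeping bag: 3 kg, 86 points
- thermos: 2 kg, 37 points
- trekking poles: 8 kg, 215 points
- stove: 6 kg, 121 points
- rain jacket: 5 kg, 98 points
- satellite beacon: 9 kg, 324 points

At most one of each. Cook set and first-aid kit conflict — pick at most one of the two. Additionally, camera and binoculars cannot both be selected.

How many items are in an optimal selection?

The maximum utility within 28 kg is 1017.
headlamp + first-aid kit + binoculars + satellite beacon hits 1017 at 28 kg.
Every optimal selection uses 4 items.

4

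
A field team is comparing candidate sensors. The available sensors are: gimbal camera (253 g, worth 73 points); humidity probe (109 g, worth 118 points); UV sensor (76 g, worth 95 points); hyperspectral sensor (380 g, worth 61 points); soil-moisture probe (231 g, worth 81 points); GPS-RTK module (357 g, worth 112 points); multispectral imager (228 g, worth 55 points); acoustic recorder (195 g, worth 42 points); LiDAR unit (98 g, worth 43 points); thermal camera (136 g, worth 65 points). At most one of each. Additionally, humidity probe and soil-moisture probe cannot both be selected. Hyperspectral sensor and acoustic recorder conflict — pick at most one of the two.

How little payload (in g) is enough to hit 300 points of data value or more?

419

Look for the lowest-payload combination reaching 300.
humidity probe + UV sensor + LiDAR unit + thermal camera: 321 data value at 419 g.
Any bundle with less than 419 g falls short of 300.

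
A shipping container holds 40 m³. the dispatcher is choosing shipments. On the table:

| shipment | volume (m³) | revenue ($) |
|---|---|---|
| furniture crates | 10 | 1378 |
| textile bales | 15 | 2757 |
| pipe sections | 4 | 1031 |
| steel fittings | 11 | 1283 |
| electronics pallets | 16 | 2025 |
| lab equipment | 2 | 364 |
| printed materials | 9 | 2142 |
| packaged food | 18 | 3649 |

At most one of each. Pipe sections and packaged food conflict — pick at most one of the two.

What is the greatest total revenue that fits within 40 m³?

7672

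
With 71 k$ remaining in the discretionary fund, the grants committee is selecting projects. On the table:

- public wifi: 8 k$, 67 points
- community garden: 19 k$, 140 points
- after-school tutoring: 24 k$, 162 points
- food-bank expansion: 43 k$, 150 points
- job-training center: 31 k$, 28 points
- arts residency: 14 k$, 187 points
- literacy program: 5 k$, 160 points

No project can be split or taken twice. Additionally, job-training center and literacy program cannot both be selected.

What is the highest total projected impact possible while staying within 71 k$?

716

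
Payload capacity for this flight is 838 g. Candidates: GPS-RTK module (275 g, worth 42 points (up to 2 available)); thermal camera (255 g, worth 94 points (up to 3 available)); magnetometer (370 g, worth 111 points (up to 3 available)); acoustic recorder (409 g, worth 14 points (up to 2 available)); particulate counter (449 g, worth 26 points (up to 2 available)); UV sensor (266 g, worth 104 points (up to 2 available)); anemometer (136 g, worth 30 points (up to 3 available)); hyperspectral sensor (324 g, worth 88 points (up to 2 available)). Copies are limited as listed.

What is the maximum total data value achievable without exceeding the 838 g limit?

The ratio ordering already packs tightly: thermal camera + 2×UV sensor, 787 g, 302.
Nothing else within 838 g beats 302.

302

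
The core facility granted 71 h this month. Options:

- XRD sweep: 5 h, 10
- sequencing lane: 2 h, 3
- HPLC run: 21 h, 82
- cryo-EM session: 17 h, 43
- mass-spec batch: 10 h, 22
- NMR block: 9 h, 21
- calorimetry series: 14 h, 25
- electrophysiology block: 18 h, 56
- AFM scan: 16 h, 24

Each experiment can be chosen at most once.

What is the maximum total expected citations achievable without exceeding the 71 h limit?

213

Taking the top-ratio experiments first gives XRD sweep + HPLC run + cryo-EM session + NMR block + electrophysiology block for 212 (70 h).
The 9 h tied up in NMR block is better spent on mass-spec batch — total rises to 213 (71 h).
Next best is XRD sweep + HPLC run + cryo-EM session + NMR block + electrophysiology block at 212 (70 h) — short by 1.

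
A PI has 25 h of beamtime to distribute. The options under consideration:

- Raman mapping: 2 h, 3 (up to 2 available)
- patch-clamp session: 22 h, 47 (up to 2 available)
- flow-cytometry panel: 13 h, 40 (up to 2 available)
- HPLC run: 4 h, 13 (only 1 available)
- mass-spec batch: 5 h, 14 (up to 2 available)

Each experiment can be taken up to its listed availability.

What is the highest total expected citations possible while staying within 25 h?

71

Ranking by ratio (expected citations/h): HPLC run 3.25, flow-cytometry panel 3.08, mass-spec batch 2.80, patch-clamp session 2.14.
Greedy by ratio would take Raman mapping + flow-cytometry panel + HPLC run + mass-spec batch: 24 h used, total 70.
The 4 h tied up in HPLC run is better spent on mass-spec batch — total rises to 71 (25 h).
No other feasible combination exceeds 71.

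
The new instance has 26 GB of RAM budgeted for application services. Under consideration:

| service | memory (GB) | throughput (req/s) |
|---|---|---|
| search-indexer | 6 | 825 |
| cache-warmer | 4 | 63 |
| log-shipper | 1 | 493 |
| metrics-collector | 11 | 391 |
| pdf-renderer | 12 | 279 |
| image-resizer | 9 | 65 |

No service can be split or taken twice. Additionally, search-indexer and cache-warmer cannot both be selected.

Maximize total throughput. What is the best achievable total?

Density check — log-shipper 493.00, search-indexer 137.50, metrics-collector 35.55 are the best per GB.
Taking search-indexer + log-shipper + metrics-collector: 18 GB used, 1709 in throughput.

1709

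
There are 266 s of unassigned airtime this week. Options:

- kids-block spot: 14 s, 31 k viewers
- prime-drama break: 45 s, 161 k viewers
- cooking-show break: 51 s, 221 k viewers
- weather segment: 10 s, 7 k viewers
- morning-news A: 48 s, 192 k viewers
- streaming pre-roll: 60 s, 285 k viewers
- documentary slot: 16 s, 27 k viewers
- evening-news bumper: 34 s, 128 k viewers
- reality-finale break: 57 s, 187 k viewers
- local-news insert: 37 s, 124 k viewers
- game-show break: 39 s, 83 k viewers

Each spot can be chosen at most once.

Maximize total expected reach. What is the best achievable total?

1046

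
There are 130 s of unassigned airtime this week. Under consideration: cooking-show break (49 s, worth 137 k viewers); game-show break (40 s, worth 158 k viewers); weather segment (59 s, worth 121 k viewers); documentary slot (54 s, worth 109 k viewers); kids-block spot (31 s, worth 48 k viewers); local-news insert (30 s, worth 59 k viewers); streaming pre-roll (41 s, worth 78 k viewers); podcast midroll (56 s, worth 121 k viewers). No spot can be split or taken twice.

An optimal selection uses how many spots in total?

3

Optimal total is 373.
For example cooking-show break + game-show break + streaming pre-roll achieves it, using 130 s.
Any selection reaching 373 contains exactly 3 spots.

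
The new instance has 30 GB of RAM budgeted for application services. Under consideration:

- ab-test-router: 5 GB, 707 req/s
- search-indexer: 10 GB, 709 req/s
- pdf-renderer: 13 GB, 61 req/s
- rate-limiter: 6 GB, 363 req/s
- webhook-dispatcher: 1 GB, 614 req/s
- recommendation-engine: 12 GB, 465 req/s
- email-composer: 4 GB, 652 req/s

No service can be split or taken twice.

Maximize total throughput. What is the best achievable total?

3045

Best packing: ab-test-router + search-indexer + rate-limiter + webhook-dispatcher + email-composer — 26 GB, 3045 total.
No other feasible combination exceeds 3045.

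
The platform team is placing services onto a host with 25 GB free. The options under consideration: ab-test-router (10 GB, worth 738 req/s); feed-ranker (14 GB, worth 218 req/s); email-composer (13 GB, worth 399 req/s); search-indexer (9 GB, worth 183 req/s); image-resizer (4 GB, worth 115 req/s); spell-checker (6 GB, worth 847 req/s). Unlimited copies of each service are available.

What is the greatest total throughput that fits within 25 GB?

3388

The ratio ordering already packs tightly: 4×spell-checker, 24 GB, 3388.
Nothing else within 25 GB beats 3388.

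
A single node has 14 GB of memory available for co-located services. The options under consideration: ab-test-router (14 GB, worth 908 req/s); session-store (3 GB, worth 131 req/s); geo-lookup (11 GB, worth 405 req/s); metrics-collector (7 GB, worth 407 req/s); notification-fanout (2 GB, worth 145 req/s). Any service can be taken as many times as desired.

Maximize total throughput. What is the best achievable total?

The ratio ordering already packs tightly: 7×notification-fanout, 14 GB, 1015.

1015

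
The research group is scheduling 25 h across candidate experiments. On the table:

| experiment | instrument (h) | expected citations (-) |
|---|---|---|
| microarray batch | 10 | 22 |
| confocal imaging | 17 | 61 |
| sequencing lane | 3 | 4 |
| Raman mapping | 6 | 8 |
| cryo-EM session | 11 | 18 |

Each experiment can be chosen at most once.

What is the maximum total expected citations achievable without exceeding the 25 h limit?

69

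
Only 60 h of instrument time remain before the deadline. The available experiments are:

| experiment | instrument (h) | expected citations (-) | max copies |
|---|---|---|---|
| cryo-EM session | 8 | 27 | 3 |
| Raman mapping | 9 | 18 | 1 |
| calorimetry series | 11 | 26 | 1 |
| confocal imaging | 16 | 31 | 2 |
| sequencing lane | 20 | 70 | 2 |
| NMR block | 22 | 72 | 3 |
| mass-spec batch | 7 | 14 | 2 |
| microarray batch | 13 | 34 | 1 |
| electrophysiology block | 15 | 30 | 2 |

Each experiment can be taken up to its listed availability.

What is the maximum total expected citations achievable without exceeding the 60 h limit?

198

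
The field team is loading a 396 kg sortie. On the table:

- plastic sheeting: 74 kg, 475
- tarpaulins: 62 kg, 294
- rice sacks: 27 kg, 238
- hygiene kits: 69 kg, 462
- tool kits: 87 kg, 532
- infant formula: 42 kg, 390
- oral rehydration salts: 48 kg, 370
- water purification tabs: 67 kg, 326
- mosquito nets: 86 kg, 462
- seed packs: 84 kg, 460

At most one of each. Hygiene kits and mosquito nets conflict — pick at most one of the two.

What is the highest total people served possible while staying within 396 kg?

2557

Greedy by ratio would take plastic sheeting + rice sacks + hygiene kits + tool kits + infant formula + oral rehydration salts: 347 kg used, total 2467.
Dropping oral rehydration salts frees 48 kg; slotting in seed packs (84 kg) lifts the total to 2557 at 383 kg.
An exhaustive check of the 1024 subsets confirms 2557.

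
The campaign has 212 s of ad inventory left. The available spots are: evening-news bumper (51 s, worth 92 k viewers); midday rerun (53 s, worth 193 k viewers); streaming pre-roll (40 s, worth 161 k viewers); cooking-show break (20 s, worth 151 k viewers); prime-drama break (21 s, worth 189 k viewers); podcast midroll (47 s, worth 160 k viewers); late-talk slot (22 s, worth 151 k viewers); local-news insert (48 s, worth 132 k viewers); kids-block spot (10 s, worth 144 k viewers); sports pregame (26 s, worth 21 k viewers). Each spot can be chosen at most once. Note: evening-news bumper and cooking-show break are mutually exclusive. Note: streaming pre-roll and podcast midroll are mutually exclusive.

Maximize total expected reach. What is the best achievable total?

By expected reach per s: kids-block spot 14.40, prime-drama break 9.00, cooking-show break 7.55 lead.
Best packing: midday rerun + streaming pre-roll + cooking-show break + prime-drama break + late-talk slot + kids-block spot + sports pregame — 192 s, 1010 total.
That's the maximum — no feasible swap from here does better than 1010.

1010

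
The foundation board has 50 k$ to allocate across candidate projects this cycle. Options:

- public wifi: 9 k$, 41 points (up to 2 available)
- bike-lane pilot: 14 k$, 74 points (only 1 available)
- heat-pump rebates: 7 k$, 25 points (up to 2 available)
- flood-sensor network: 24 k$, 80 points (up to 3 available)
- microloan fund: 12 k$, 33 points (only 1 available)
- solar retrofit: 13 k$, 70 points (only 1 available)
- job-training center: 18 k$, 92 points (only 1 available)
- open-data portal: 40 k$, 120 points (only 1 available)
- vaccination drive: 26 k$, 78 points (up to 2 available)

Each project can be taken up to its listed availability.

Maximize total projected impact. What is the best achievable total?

Density check — solar retrofit 5.38, bike-lane pilot 5.29, job-training center 5.11, public wifi 4.56 are the best per k$.
Taking the top-ratio projects first gives bike-lane pilot + solar retrofit + job-training center for 236 (45 k$).
The 13 k$ tied up in solar retrofit is better spent on 2×public wifi — total rises to 248 (50 k$).
Every other selection either busts 50 k$ or exceeds an availability limit or fails to beat 248.

248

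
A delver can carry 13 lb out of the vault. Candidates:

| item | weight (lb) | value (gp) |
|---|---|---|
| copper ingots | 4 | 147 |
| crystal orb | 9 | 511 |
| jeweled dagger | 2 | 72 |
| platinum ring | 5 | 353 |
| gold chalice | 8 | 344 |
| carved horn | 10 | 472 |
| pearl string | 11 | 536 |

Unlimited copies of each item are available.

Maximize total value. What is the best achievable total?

778

Jeweled dagger + 2×platinum ring uses 12 of the 13 lb and totals 778.
Nothing else within 13 lb beats 778.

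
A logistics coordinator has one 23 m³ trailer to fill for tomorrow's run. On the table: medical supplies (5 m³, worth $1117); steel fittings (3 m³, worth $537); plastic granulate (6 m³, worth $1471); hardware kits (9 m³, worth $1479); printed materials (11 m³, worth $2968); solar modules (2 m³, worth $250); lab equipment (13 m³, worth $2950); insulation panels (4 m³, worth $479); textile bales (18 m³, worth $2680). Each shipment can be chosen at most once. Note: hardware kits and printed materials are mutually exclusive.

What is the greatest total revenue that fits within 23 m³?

The ratio ordering already packs tightly: medical supplies + plastic granulate + printed materials, 22 m³, 5556.
An exhaustive check of the 512 subsets confirms 5556.

5556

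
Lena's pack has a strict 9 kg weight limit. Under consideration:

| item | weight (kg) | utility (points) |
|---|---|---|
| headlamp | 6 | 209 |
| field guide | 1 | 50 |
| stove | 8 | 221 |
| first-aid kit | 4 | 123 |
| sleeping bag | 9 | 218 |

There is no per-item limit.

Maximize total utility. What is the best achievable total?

450

Ranking by ratio (utility/kg): field guide 50.00, headlamp 34.83, first-aid kit 30.75, stove 27.62.
Taking 9×field guide: 9 kg used, 450 in utility.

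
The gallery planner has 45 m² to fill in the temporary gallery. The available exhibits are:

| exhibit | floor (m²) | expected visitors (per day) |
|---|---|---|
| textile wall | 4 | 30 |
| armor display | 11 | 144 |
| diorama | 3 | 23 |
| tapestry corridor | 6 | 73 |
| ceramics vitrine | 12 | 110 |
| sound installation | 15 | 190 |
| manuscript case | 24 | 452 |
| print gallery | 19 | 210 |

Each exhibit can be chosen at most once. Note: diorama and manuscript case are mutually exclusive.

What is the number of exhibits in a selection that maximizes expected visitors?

Optimal total is 715.
One optimal bundle: tapestry corridor + sound installation + manuscript case (45 m²).
Every optimal selection uses 3 exhibits.

3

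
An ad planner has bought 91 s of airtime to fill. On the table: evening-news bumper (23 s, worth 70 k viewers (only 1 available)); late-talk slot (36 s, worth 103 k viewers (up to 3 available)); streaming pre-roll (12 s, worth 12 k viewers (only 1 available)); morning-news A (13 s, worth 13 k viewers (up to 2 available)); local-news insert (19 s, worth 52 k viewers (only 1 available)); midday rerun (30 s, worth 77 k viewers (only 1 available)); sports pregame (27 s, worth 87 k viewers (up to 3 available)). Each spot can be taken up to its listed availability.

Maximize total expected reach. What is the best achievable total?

277

By expected reach per s: sports pregame 3.22, evening-news bumper 3.04, late-talk slot 2.86 lead.
Greedy by ratio would take 3×sports pregame: 81 s used, total 261.
Replace sports pregame with late-talk slot: the trade gains 16 net, giving 277 at 90 s.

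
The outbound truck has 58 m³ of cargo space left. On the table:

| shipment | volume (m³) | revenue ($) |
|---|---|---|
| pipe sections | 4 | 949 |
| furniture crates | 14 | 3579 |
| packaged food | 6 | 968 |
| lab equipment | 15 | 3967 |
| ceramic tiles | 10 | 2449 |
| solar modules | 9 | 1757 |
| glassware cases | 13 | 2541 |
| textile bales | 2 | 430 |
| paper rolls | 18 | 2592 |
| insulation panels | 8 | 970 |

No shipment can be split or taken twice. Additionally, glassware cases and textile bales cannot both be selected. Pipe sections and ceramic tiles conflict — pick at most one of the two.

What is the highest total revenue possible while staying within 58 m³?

13504

By revenue per m³: lab equipment 264.47, furniture crates 255.64, ceramic tiles 244.90, pipe sections 237.25 lead.
Furniture crates + packaged food + lab equipment + ceramic tiles + glassware cases uses 58 of the 58 m³ and totals 13504.
An exhaustive check of the 1024 subsets confirms 13504.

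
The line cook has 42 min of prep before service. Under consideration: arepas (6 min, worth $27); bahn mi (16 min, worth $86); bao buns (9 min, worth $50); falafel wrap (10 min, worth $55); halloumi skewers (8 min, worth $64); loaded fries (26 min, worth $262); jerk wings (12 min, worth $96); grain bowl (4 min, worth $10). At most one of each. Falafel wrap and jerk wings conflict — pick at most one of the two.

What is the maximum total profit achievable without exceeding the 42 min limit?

By profit per min: loaded fries 10.08, halloumi skewers 8.00, jerk wings 8.00, bao buns 5.56 lead.
Filling by ratio: arepas + halloumi skewers + loaded fries for 353, with 2 min left unused.
The 14 min tied up in arepas and halloumi skewers is better spent on jerk wings + grain bowl — total rises to 368 (42 min).

368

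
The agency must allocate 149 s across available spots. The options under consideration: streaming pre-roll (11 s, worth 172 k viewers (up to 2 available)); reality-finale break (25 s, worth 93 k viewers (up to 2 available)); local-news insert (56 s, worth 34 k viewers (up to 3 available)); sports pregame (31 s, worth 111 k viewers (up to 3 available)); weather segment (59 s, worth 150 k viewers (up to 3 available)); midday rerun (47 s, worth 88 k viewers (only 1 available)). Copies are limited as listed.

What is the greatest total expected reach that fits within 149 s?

By expected reach per s: streaming pre-roll 15.64, reality-finale break 3.72, sports pregame 3.58, weather segment 2.54 lead.
A density-first pass picks 2×streaming pre-roll + 2×reality-finale break + 2×sports pregame — 752 at 134 s.
The 25 s tied up in reality-finale break is better spent on sports pregame — total rises to 770 (140 s).
No other feasible combination exceeds 770.

770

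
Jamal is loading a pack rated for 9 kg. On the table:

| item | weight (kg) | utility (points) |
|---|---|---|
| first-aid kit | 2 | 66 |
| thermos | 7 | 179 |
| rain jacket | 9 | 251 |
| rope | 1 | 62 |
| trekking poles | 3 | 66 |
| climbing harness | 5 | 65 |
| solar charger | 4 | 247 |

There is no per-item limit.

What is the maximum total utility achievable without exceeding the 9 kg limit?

9×rope uses 9 of the 9 kg and totals 558.

558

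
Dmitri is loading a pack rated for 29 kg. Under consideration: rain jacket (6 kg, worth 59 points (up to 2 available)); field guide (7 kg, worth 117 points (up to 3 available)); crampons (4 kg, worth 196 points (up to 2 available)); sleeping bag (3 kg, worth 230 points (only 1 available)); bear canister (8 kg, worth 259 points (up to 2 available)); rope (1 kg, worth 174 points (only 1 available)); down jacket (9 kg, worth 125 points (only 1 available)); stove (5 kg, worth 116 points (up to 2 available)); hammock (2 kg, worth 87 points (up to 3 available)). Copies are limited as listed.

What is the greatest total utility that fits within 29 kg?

1345

Taking the top-ratio items first gives 2×crampons + sleeping bag + bear canister + rope + 3×hammock for 1316 (26 kg).
Replace hammock with stove: the trade gains 29 net, giving 1345 at 29 kg.
Nothing else within 29 kg beats 1345.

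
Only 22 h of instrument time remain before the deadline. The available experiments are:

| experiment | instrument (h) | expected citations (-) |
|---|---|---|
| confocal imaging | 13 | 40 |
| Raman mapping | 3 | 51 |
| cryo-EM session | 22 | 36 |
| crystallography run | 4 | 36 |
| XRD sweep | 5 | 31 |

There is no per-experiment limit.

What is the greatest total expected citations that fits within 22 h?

357

Best packing: 7×Raman mapping — 21 h, 357 total.
The spare 1 h is too small for any remaining experiment, and no exchange beats 357.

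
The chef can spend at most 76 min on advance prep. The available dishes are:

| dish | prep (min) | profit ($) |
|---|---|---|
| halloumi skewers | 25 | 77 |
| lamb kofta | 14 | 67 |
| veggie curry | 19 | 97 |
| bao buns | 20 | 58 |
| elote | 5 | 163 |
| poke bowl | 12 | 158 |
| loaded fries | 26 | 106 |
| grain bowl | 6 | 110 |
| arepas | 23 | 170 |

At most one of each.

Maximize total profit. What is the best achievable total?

The ratio heuristic lands on veggie curry + elote + poke bowl + grain bowl + arepas (698) but leaves 11 min idle.
Replace veggie curry with loaded fries: the trade gains 9 net, giving 707 at 72 min.
That's the maximum — no swap from here does better than 707.

707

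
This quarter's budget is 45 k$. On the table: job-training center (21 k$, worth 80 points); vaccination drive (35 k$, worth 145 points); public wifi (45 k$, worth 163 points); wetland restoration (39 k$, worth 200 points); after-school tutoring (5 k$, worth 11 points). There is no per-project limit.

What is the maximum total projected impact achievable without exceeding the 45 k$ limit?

211

Best packing: wetland restoration + after-school tutoring — 44 k$, 211 total.
Every other selection either busts 45 k$ or fails to beat 211.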